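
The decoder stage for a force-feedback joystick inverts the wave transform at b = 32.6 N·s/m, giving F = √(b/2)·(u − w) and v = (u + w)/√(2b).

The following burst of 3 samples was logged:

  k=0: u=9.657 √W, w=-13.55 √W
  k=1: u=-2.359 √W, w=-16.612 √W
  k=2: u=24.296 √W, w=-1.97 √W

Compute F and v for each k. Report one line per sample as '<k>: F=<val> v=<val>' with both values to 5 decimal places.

k=0: u−w=23.20700, u+w=-3.89300; √(b/2)=4.03733, √(2b)=8.07465; F=4.03733×23.207=93.69422, v=-3.89300/8.07465=-0.48213
k=1: u−w=14.25300, u+w=-18.97100; √(b/2)=4.03733, √(2b)=8.07465; F=4.03733×14.253=57.54401, v=-18.97100/8.07465=-2.34945
k=2: u−w=26.26600, u+w=22.32600; √(b/2)=4.03733, √(2b)=8.07465; F=4.03733×26.266=106.04440, v=22.32600/8.07465=2.76495

0: F=93.69422 v=-0.48213
1: F=57.54401 v=-2.34945
2: F=106.04440 v=2.76495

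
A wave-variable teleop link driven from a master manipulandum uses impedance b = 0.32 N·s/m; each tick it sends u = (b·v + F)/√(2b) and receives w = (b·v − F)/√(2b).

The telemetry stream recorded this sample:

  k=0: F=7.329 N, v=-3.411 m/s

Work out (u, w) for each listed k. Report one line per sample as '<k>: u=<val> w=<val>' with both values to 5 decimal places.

0: u=7.79685 w=-10.52565

k=0: b·v=0.32×(-3.411)=-1.09152; √(2b)=0.80000; u=(-1.09152+7.329)/0.80000=7.79685, w=(-1.09152−7.329)/0.80000=-10.52565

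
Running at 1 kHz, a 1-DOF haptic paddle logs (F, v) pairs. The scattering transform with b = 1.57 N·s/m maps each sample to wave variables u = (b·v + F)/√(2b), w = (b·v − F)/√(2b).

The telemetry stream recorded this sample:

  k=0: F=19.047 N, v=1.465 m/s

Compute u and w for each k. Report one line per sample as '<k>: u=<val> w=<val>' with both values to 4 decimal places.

0: u=12.0468 w=-9.4509

k=0: b·v=1.57×1.465=2.3001; √(2b)=1.7720; u=(2.3001+19.047)/1.7720=12.0468, w=(2.3001−19.047)/1.7720=-9.4509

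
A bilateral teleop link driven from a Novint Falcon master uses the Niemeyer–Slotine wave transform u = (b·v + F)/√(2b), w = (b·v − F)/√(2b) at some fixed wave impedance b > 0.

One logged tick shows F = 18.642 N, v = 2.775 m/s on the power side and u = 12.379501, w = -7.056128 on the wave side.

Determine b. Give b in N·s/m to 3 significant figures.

u + w = 5.323373;  u + w = √(2b)·v, so √(2b) = 5.323373/2.775 = 1.918333.
b = (√(2b))²/2 = 3.680000/2 = 1.840000.
(Check via u − w = 2F/√(2b): u − w = 19.435629, 2F/√(2b) = 19.435629.)

b = 1.84 N·s/m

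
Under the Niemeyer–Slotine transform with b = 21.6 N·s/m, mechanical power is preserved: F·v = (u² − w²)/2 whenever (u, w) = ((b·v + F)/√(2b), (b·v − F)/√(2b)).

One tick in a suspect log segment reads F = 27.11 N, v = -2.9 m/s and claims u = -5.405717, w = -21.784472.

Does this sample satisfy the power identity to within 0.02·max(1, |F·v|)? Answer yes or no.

F·v = 27.11×(-2.9) = -78.619000 W.
(u² − w²)/2 = (29.221776 − 474.563220)/2 = -222.670722 W.
|Δ| = 144.051722;  2% of max(1, |F·v|) = 1.572380.

no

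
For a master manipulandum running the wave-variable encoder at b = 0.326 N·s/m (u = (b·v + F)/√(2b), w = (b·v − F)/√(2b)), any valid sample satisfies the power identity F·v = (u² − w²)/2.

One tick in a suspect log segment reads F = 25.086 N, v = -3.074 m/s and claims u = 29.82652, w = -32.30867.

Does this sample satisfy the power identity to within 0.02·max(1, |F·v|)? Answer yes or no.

yes

F·v = 25.086×(-3.074) = -77.1144 W.
(u² − w²)/2 = (889.6213 − 1043.8502)/2 = -77.1144 W.
|Δ| = 0.0001;  2% of max(1, |F·v|) = 1.5423.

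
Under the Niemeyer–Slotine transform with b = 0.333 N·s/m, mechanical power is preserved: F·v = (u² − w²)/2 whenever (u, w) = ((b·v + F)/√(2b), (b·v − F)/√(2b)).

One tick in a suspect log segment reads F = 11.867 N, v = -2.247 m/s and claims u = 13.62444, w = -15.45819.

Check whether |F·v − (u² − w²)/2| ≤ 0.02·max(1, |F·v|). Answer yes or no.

yes

F·v = 11.867×(-2.247) = -26.66515 W.
(u² − w²)/2 = (185.62537 − 238.95564)/2 = -26.66514 W.
|Δ| = 0.00001;  2% of max(1, |F·v|) = 0.53330.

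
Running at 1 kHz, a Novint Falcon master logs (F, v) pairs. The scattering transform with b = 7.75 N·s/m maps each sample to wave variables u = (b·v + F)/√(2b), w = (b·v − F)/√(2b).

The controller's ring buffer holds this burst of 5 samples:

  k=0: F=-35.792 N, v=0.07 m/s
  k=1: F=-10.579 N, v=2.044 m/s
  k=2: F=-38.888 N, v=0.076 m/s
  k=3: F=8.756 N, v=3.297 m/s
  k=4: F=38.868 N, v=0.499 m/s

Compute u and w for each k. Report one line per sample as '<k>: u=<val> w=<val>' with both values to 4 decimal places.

k=0: b·v=7.75×0.07=0.5425; √(2b)=3.9370; u=(0.5425+(-35.792))/3.9370=-8.9534, w=(0.5425−(-35.792))/3.9370=9.2290
k=1: b·v=7.75×2.044=15.8410; √(2b)=3.9370; u=(15.8410+(-10.579))/3.9370=1.3365, w=(15.8410−(-10.579))/3.9370=6.7107
k=2: b·v=7.75×0.076=0.5890; √(2b)=3.9370; u=(0.5890+(-38.888))/3.9370=-9.7280, w=(0.5890−(-38.888))/3.9370=10.0272
k=3: b·v=7.75×3.297=25.5518; √(2b)=3.9370; u=(25.5518+8.756)/3.9370=8.7142, w=(25.5518−8.756)/3.9370=4.2661
k=4: b·v=7.75×0.499=3.8672; √(2b)=3.9370; u=(3.8672+38.868)/3.9370=10.8548, w=(3.8672−38.868)/3.9370=-8.8902

0: u=-8.9534 w=9.2290
1: u=1.3365 w=6.7107
2: u=-9.7280 w=10.0272
3: u=8.7142 w=4.2661
4: u=10.8548 w=-8.8902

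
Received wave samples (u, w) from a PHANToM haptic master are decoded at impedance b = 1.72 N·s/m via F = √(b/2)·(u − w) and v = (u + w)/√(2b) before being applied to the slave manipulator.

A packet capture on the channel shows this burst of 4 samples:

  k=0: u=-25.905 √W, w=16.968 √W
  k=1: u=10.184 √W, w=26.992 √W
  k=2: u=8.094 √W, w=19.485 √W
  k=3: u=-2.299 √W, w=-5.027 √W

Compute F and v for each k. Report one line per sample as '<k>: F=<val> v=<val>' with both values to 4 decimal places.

0: F=-39.7588 v=-4.8185
1: F=-15.5871 v=20.0440
2: F=-10.5636 v=14.8696
3: F=2.5298 v=-3.9499

k=0: u−w=-42.8730, u+w=-8.9370; √(b/2)=0.9274, √(2b)=1.8547; F=0.9274×(-42.873)=-39.7588, v=-8.9370/1.8547=-4.8185
k=1: u−w=-16.8080, u+w=37.1760; √(b/2)=0.9274, √(2b)=1.8547; F=0.9274×(-16.808)=-15.5871, v=37.1760/1.8547=20.0440
k=2: u−w=-11.3910, u+w=27.5790; √(b/2)=0.9274, √(2b)=1.8547; F=0.9274×(-11.391)=-10.5636, v=27.5790/1.8547=14.8696
k=3: u−w=2.7280, u+w=-7.3260; √(b/2)=0.9274, √(2b)=1.8547; F=0.9274×2.728=2.5298, v=-7.3260/1.8547=-3.9499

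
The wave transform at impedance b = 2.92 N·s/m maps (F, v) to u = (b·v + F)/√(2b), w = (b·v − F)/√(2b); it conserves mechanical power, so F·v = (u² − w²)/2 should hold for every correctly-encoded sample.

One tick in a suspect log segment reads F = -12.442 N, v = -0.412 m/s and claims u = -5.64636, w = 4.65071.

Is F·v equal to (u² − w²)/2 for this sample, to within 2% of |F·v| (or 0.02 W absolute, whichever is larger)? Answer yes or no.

F·v = (-12.442)×(-0.412) = 5.12610 W.
(u² − w²)/2 = (31.88138 − 21.62910)/2 = 5.12614 W.
|Δ| = 0.00003;  2% of max(1, |F·v|) = 0.10252.

yes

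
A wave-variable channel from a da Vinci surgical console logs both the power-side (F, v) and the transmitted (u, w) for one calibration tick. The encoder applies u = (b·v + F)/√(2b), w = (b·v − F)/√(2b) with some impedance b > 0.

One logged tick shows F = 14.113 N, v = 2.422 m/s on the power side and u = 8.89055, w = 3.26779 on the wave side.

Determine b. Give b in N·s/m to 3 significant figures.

u + w = 12.1583;  u + w = √(2b)·v, so √(2b) = 12.1583/2.422 = 5.0200.
b = (√(2b))²/2 = 25.2000/2 = 12.6000.
(Check via u − w = 2F/√(2b): u − w = 5.6228, 2F/√(2b) = 5.6228.)

b = 12.6 N·s/m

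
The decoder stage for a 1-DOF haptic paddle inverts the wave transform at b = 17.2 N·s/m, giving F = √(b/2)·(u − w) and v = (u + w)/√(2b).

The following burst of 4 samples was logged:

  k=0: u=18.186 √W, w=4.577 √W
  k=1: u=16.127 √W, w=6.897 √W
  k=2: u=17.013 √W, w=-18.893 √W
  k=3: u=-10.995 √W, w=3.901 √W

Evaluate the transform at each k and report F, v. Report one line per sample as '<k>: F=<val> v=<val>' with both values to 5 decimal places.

k=0: u−w=13.60900, u+w=22.76300; √(b/2)=2.93258, √(2b)=5.86515; F=2.93258×13.609=39.90942, v=22.76300/5.86515=3.88106
k=1: u−w=9.23000, u+w=23.02400; √(b/2)=2.93258, √(2b)=5.86515; F=2.93258×9.23=27.06767, v=23.02400/5.86515=3.92556
k=2: u−w=35.90600, u+w=-1.88000; √(b/2)=2.93258, √(2b)=5.86515; F=2.93258×35.906=105.29706, v=-1.88000/5.86515=-0.32054
k=3: u−w=-14.89600, u+w=-7.09400; √(b/2)=2.93258, √(2b)=5.86515; F=2.93258×(-14.896)=-43.68365, v=-7.09400/5.86515=-1.20952

0: F=39.90942 v=3.88106
1: F=27.06767 v=3.92556
2: F=105.29706 v=-0.32054
3: F=-43.68365 v=-1.20952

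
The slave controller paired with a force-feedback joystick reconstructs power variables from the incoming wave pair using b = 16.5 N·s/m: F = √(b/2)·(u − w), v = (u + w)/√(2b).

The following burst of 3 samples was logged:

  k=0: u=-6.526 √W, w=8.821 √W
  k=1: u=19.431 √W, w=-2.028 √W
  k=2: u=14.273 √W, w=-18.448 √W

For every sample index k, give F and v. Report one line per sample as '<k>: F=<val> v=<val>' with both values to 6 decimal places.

0: F=-44.080901 v=0.399508
1: F=61.636285 v=3.029473
2: F=93.983917 v=-0.726774

k=0: u−w=-15.347000, u+w=2.295000; √(b/2)=2.872281, √(2b)=5.744563; F=2.872281×(-15.347)=-44.080901, v=2.295000/5.744563=0.399508
k=1: u−w=21.459000, u+w=17.403000; √(b/2)=2.872281, √(2b)=5.744563; F=2.872281×21.459=61.636285, v=17.403000/5.744563=3.029473
k=2: u−w=32.721000, u+w=-4.175000; √(b/2)=2.872281, √(2b)=5.744563; F=2.872281×32.721=93.983917, v=-4.175000/5.744563=-0.726774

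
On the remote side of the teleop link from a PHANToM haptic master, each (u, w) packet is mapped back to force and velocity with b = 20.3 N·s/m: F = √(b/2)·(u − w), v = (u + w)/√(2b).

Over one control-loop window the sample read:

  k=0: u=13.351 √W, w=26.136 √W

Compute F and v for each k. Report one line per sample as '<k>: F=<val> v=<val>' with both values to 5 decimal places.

k=0: u−w=-12.78500, u+w=39.48700; √(b/2)=3.18591, √(2b)=6.37181; F=3.18591×(-12.785)=-40.73181, v=39.48700/6.37181=6.19714

0: F=-40.73181 v=6.19714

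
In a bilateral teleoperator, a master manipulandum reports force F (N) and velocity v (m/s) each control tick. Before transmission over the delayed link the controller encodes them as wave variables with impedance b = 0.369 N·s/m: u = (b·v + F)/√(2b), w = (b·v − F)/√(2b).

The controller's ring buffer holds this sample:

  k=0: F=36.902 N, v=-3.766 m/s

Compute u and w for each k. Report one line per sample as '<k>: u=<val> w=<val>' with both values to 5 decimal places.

0: u=41.33816 w=-44.57342

k=0: b·v=0.369×(-3.766)=-1.38965; √(2b)=0.85907; u=(-1.38965+36.902)/0.85907=41.33816, w=(-1.38965−36.902)/0.85907=-44.57342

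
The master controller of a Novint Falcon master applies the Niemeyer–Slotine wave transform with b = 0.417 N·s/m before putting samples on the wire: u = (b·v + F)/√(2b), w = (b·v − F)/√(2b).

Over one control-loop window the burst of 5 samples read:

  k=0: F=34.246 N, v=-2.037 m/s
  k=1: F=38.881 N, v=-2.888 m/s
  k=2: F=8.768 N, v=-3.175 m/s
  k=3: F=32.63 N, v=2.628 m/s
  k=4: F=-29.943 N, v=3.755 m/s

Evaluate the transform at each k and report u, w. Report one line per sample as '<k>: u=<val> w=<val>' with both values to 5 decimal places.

k=0: b·v=0.417×(-2.037)=-0.84943; √(2b)=0.91324; u=(-0.84943+34.246)/0.91324=36.56949, w=(-0.84943−34.246)/0.91324=-38.42975
k=1: b·v=0.417×(-2.888)=-1.20430; √(2b)=0.91324; u=(-1.20430+38.881)/0.91324=41.25626, w=(-1.20430−38.881)/0.91324=-43.89369
k=2: b·v=0.417×(-3.175)=-1.32397; √(2b)=0.91324; u=(-1.32397+8.768)/0.91324=8.15126, w=(-1.32397−8.768)/0.91324=-11.05079
k=3: b·v=0.417×2.628=1.09588; √(2b)=0.91324; u=(1.09588+32.63)/0.91324=36.93008, w=(1.09588−32.63)/0.91324=-34.53009
k=4: b·v=0.417×3.755=1.56583; √(2b)=0.91324; u=(1.56583+(-29.943))/0.91324=-31.07320, w=(1.56583−(-29.943))/0.91324=34.50240

0: u=36.56949 w=-38.42975
1: u=41.25626 w=-43.89369
2: u=8.15126 w=-11.05079
3: u=36.93008 w=-34.53009
4: u=-31.07320 w=34.50240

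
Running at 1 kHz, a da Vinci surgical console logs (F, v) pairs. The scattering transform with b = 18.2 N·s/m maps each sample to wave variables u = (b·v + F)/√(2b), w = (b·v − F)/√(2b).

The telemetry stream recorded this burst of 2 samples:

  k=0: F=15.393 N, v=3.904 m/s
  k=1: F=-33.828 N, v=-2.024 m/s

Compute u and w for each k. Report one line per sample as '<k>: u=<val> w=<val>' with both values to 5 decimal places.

k=0: b·v=18.2×3.904=71.05280; √(2b)=6.03324; u=(71.05280+15.393)/6.03324=14.32825, w=(71.05280−15.393)/6.03324=9.22552
k=1: b·v=18.2×(-2.024)=-36.83680; √(2b)=6.03324; u=(-36.83680+(-33.828))/6.03324=-11.71258, w=(-36.83680−(-33.828))/6.03324=-0.49870

0: u=14.32825 w=9.22552
1: u=-11.71258 w=-0.49870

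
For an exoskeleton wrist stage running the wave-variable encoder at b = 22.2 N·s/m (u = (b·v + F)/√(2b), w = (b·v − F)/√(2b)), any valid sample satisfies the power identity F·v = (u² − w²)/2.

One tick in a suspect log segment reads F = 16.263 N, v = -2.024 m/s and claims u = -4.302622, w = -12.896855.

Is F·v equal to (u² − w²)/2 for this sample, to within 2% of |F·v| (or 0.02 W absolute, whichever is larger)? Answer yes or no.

no

F·v = 16.263×(-2.024) = -32.916312 W.
(u² − w²)/2 = (18.512556 − 166.328869)/2 = -73.908156 W.
|Δ| = 40.991844;  2% of max(1, |F·v|) = 0.658326.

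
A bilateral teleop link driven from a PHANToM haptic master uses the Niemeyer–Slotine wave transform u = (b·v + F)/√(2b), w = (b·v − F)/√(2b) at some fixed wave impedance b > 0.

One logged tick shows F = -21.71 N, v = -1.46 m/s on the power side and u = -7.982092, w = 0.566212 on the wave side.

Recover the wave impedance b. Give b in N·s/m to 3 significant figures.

b = 12.9 N·s/m

u + w = -7.415880;  u + w = √(2b)·v, so √(2b) = -7.415880/(-1.46) = 5.079370.
b = (√(2b))²/2 = 25.799998/2 = 12.899999.
(Check via u − w = 2F/√(2b): u − w = -8.548304, 2F/√(2b) = -8.548304.)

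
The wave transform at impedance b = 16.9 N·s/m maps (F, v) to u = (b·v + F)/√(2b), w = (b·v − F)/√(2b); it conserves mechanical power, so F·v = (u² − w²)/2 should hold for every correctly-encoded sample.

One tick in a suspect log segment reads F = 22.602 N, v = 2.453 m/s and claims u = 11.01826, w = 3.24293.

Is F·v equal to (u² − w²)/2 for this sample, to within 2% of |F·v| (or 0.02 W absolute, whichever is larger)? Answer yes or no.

yes

F·v = 22.602×2.453 = 55.44271 W.
(u² − w²)/2 = (121.40205 − 10.51659)/2 = 55.44273 W.
|Δ| = 0.00002;  2% of max(1, |F·v|) = 1.10885.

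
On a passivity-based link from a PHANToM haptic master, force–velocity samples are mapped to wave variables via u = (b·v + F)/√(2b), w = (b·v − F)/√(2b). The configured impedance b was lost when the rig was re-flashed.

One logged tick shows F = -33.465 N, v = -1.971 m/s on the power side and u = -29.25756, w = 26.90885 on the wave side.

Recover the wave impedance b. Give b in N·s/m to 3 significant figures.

b = 0.71 N·s/m

u + w = -2.3487;  u + w = √(2b)·v, so √(2b) = -2.3487/(-1.971) = 1.1916.
b = (√(2b))²/2 = 1.4200/2 = 0.7100.
(Check via u − w = 2F/√(2b): u − w = -56.1664, 2F/√(2b) = -56.1666.)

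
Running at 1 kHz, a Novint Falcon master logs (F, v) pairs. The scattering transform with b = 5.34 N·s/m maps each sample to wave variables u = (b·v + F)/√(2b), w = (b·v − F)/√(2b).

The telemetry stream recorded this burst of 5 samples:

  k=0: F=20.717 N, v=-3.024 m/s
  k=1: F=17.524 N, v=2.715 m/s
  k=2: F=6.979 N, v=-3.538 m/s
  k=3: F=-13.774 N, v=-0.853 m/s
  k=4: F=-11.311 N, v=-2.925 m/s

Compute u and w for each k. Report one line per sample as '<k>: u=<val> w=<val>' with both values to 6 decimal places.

0: u=1.398042 w=-11.280556
1: u=9.798603 w=-0.925910
2: u=-3.645600 w=-7.916679
3: u=-5.608589 w=2.820962
4: u=-8.240599 w=-1.318380

k=0: b·v=5.34×(-3.024)=-16.148160; √(2b)=3.268027; u=(-16.148160+20.717)/3.268027=1.398042, w=(-16.148160−20.717)/3.268027=-11.280556
k=1: b·v=5.34×2.715=14.498100; √(2b)=3.268027; u=(14.498100+17.524)/3.268027=9.798603, w=(14.498100−17.524)/3.268027=-0.925910
k=2: b·v=5.34×(-3.538)=-18.892920; √(2b)=3.268027; u=(-18.892920+6.979)/3.268027=-3.645600, w=(-18.892920−6.979)/3.268027=-7.916679
k=3: b·v=5.34×(-0.853)=-4.555020; √(2b)=3.268027; u=(-4.555020+(-13.774))/3.268027=-5.608589, w=(-4.555020−(-13.774))/3.268027=2.820962
k=4: b·v=5.34×(-2.925)=-15.619500; √(2b)=3.268027; u=(-15.619500+(-11.311))/3.268027=-8.240599, w=(-15.619500−(-11.311))/3.268027=-1.318380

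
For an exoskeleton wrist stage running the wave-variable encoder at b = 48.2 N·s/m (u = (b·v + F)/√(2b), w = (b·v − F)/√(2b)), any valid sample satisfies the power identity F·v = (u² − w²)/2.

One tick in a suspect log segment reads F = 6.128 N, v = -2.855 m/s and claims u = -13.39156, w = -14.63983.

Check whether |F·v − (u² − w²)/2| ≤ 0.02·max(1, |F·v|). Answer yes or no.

F·v = 6.128×(-2.855) = -17.49544 W.
(u² − w²)/2 = (179.33388 − 214.32462)/2 = -17.49537 W.
|Δ| = 0.00007;  2% of max(1, |F·v|) = 0.34991.

yes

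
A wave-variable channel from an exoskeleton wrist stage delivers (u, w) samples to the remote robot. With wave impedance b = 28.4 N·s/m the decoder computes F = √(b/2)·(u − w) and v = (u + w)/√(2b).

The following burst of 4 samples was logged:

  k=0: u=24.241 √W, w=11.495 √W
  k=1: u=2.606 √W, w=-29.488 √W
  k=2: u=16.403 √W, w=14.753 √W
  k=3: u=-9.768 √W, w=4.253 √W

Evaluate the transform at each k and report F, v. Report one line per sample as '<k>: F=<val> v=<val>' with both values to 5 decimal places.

k=0: u−w=12.74600, u+w=35.73600; √(b/2)=3.76829, √(2b)=7.53658; F=3.76829×12.746=48.03061, v=35.73600/7.53658=4.74167
k=1: u−w=32.09400, u+w=-26.88200; √(b/2)=3.76829, √(2b)=7.53658; F=3.76829×32.094=120.93946, v=-26.88200/7.53658=-3.56687
k=2: u−w=1.65000, u+w=31.15600; √(b/2)=3.76829, √(2b)=7.53658; F=3.76829×1.65=6.21768, v=31.15600/7.53658=4.13397
k=3: u−w=-14.02100, u+w=-5.51500; √(b/2)=3.76829, √(2b)=7.53658; F=3.76829×(-14.021)=-52.83518, v=-5.51500/7.53658=-0.73176

0: F=48.03061 v=4.74167
1: F=120.93946 v=-3.56687
2: F=6.21768 v=4.13397
3: F=-52.83518 v=-0.73176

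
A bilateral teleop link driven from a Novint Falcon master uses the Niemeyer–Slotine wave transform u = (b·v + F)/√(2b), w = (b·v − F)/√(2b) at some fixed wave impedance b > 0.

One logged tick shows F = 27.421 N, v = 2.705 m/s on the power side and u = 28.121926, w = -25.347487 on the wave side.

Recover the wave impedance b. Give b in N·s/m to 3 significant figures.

u + w = 2.774439;  u + w = √(2b)·v, so √(2b) = 2.774439/2.705 = 1.025671.
b = (√(2b))²/2 = 1.052000/2 = 0.526000.
(Check via u − w = 2F/√(2b): u − w = 53.469413, 2F/√(2b) = 53.469408.)

b = 0.526 N·s/m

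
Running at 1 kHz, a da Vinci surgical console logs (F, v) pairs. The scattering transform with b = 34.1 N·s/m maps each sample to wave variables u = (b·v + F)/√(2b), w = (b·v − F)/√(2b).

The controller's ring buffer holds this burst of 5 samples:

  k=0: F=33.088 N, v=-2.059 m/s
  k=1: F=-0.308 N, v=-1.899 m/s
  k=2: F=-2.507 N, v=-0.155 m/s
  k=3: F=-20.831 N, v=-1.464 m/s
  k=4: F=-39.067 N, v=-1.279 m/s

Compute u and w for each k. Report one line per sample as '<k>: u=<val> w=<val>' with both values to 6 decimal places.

k=0: b·v=34.1×(-2.059)=-70.211900; √(2b)=8.258329; u=(-70.211900+33.088)/8.258329=-4.495328, w=(-70.211900−33.088)/8.258329=-12.508571
k=1: b·v=34.1×(-1.899)=-64.755900; √(2b)=8.258329; u=(-64.755900+(-0.308))/8.258329=-7.878579, w=(-64.755900−(-0.308))/8.258329=-7.803988
k=2: b·v=34.1×(-0.155)=-5.285500; √(2b)=8.258329; u=(-5.285500+(-2.507))/8.258329=-0.943593, w=(-5.285500−(-2.507))/8.258329=-0.336448
k=3: b·v=34.1×(-1.464)=-49.922400; √(2b)=8.258329; u=(-49.922400+(-20.831))/8.258329=-8.567520, w=(-49.922400−(-20.831))/8.258329=-3.522674
k=4: b·v=34.1×(-1.279)=-43.613900; √(2b)=8.258329; u=(-43.613900+(-39.067))/8.258329=-10.011819, w=(-43.613900−(-39.067))/8.258329=-0.550584

0: u=-4.495328 w=-12.508571
1: u=-7.878579 w=-7.803988
2: u=-0.943593 w=-0.336448
3: u=-8.567520 w=-3.522674
4: u=-10.011819 w=-0.550584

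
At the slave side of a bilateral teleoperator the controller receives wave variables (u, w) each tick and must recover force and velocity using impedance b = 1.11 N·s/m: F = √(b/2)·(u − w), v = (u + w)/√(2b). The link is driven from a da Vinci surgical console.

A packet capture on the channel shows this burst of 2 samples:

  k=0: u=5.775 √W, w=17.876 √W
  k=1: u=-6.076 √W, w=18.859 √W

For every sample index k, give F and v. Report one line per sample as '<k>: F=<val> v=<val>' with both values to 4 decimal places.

k=0: u−w=-12.1010, u+w=23.6510; √(b/2)=0.7450, √(2b)=1.4900; F=0.7450×(-12.101)=-9.0150, v=23.6510/1.4900=15.8735
k=1: u−w=-24.9350, u+w=12.7830; √(b/2)=0.7450, √(2b)=1.4900; F=0.7450×(-24.935)=-18.5762, v=12.7830/1.4900=8.5794

0: F=-9.0150 v=15.8735
1: F=-18.5762 v=8.5794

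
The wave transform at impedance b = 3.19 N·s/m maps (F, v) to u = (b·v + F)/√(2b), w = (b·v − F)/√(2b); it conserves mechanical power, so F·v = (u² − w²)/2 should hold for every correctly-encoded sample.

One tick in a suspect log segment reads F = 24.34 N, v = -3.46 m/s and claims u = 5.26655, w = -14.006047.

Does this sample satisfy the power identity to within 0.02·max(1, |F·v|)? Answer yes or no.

F·v = 24.34×(-3.46) = -84.216400 W.
(u² − w²)/2 = (27.736549 − 196.169353)/2 = -84.216402 W.
|Δ| = 0.000002;  2% of max(1, |F·v|) = 1.684328.

yes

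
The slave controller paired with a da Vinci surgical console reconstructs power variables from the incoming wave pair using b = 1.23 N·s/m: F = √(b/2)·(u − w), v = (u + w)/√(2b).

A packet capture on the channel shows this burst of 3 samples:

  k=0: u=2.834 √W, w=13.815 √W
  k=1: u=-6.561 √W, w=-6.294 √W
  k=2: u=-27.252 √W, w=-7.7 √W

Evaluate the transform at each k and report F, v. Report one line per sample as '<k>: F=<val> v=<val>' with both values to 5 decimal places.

0: F=-8.61151 v=10.61501
1: F=-0.20939 v=-8.19605
2: F=-15.33306 v=-22.28458

k=0: u−w=-10.98100, u+w=16.64900; √(b/2)=0.78422, √(2b)=1.56844; F=0.78422×(-10.981)=-8.61151, v=16.64900/1.56844=10.61501
k=1: u−w=-0.26700, u+w=-12.85500; √(b/2)=0.78422, √(2b)=1.56844; F=0.78422×(-0.267)=-0.20939, v=-12.85500/1.56844=-8.19605
k=2: u−w=-19.55200, u+w=-34.95200; √(b/2)=0.78422, √(2b)=1.56844; F=0.78422×(-19.552)=-15.33306, v=-34.95200/1.56844=-22.28458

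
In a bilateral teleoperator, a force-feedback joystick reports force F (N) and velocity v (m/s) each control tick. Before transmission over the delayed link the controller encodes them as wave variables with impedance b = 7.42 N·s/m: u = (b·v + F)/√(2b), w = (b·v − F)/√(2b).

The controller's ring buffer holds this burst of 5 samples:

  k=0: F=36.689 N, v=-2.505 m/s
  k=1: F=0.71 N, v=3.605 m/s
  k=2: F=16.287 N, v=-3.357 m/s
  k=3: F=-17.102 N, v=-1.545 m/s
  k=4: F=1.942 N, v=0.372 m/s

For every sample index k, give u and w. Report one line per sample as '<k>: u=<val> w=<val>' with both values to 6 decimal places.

k=0: b·v=7.42×(-2.505)=-18.587100; √(2b)=3.852272; u=(-18.587100+36.689)/3.852272=4.699019, w=(-18.587100−36.689)/3.852272=-14.348961
k=1: b·v=7.42×3.605=26.749100; √(2b)=3.852272; u=(26.749100+0.71)/3.852272=7.128027, w=(26.749100−0.71)/3.852272=6.759414
k=2: b·v=7.42×(-3.357)=-24.908940; √(2b)=3.852272; u=(-24.908940+16.287)/3.852272=-2.238144, w=(-24.908940−16.287)/3.852272=-10.693933
k=3: b·v=7.42×(-1.545)=-11.463900; √(2b)=3.852272; u=(-11.463900+(-17.102))/3.852272=-7.415338, w=(-11.463900−(-17.102))/3.852272=1.463578
k=4: b·v=7.42×0.372=2.760240; √(2b)=3.852272; u=(2.760240+1.942)/3.852272=1.220641, w=(2.760240−1.942)/3.852272=0.212405

0: u=4.699019 w=-14.348961
1: u=7.128027 w=6.759414
2: u=-2.238144 w=-10.693933
3: u=-7.415338 w=1.463578
4: u=1.220641 w=0.212405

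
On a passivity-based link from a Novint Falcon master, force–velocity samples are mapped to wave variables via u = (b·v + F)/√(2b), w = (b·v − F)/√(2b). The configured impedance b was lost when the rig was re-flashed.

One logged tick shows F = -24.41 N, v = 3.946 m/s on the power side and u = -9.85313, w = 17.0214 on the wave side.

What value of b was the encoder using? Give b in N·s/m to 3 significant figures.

u + w = 7.16827;  u + w = √(2b)·v, so √(2b) = 7.16827/3.946 = 1.81659.
b = (√(2b))²/2 = 3.30000/2 = 1.65000.
(Check via u − w = 2F/√(2b): u − w = -26.87453, 2F/√(2b) = -26.87451.)

b = 1.65 N·s/m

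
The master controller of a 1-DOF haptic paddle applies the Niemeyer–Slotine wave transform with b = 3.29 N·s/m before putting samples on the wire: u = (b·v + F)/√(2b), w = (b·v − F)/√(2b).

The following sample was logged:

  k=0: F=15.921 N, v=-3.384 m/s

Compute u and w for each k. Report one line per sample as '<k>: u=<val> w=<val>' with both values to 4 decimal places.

0: u=1.8664 w=-10.5469

k=0: b·v=3.29×(-3.384)=-11.1334; √(2b)=2.5652; u=(-11.1334+15.921)/2.5652=1.8664, w=(-11.1334−15.921)/2.5652=-10.5469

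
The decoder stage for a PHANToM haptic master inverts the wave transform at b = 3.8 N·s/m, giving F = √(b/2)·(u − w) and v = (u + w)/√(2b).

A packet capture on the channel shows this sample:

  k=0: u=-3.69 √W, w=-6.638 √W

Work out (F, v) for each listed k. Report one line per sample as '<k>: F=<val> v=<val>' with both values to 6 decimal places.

0: F=4.063538 v=-3.746359

k=0: u−w=2.948000, u+w=-10.328000; √(b/2)=1.378405, √(2b)=2.756810; F=1.378405×2.948=4.063538, v=-10.328000/2.756810=-3.746359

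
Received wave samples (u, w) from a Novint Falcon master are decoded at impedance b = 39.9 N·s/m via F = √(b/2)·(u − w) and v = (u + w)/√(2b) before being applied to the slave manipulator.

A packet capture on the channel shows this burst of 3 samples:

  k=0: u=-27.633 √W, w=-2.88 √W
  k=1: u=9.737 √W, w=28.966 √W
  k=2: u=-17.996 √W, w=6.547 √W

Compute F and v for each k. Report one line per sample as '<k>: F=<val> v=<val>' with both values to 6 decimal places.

0: F=-110.560321 v=-3.415729
1: F=-85.887142 v=4.332546
2: F=-109.622347 v=-1.281640

k=0: u−w=-24.753000, u+w=-30.513000; √(b/2)=4.466542, √(2b)=8.933085; F=4.466542×(-24.753)=-110.560321, v=-30.513000/8.933085=-3.415729
k=1: u−w=-19.229000, u+w=38.703000; √(b/2)=4.466542, √(2b)=8.933085; F=4.466542×(-19.229)=-85.887142, v=38.703000/8.933085=4.332546
k=2: u−w=-24.543000, u+w=-11.449000; √(b/2)=4.466542, √(2b)=8.933085; F=4.466542×(-24.543)=-109.622347, v=-11.449000/8.933085=-1.281640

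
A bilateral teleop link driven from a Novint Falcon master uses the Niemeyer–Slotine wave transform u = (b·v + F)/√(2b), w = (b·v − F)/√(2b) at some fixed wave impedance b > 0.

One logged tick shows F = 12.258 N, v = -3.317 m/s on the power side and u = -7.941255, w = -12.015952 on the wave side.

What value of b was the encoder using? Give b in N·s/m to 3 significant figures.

u + w = -19.957207;  u + w = √(2b)·v, so √(2b) = -19.957207/(-3.317) = 6.016644.
b = (√(2b))²/2 = 36.200001/2 = 18.100000.
(Check via u − w = 2F/√(2b): u − w = 4.074697, 2F/√(2b) = 4.074697.)

b = 18.1 N·s/m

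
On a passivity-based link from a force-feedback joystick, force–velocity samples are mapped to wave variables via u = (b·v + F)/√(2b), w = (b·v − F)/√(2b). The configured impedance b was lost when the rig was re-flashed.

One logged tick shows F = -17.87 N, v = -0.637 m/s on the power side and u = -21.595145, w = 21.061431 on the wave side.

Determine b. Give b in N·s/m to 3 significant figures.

b = 0.351 N·s/m

u + w = -0.533714;  u + w = √(2b)·v, so √(2b) = -0.533714/(-0.637) = 0.837856.
b = (√(2b))²/2 = 0.702002/2 = 0.351001.
(Check via u − w = 2F/√(2b): u − w = -42.656576, 2F/√(2b) = -42.656516.)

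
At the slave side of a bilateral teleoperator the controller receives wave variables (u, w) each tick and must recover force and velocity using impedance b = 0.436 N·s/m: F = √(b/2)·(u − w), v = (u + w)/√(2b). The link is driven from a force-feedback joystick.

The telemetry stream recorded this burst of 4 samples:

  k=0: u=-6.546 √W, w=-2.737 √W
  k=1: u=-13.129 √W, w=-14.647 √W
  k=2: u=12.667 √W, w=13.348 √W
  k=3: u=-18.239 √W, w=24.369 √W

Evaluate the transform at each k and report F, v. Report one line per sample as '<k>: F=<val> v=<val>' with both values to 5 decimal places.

0: F=-1.77844 v=-9.94100
1: F=0.70876 v=-29.74483
2: F=-0.31796 v=27.85900
3: F=-19.89388 v=6.56451

k=0: u−w=-3.80900, u+w=-9.28300; √(b/2)=0.46690, √(2b)=0.93381; F=0.46690×(-3.809)=-1.77844, v=-9.28300/0.93381=-9.94100
k=1: u−w=1.51800, u+w=-27.77600; √(b/2)=0.46690, √(2b)=0.93381; F=0.46690×1.518=0.70876, v=-27.77600/0.93381=-29.74483
k=2: u−w=-0.68100, u+w=26.01500; √(b/2)=0.46690, √(2b)=0.93381; F=0.46690×(-0.681)=-0.31796, v=26.01500/0.93381=27.85900
k=3: u−w=-42.60800, u+w=6.13000; √(b/2)=0.46690, √(2b)=0.93381; F=0.46690×(-42.608)=-19.89388, v=6.13000/0.93381=6.56451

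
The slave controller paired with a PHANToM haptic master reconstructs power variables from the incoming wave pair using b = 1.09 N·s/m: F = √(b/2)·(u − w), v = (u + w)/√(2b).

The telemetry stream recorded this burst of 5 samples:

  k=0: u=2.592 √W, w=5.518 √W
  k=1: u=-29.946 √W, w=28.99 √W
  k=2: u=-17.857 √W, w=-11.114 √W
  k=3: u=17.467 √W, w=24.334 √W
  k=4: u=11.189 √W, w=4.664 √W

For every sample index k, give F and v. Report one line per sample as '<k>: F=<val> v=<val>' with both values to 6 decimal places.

0: F=-2.160094 v=5.492785
1: F=-43.508981 v=-0.647485
2: F=-4.977960 v=-19.621637
3: F=-5.069502 v=28.311210
4: F=4.817024 v=10.737006

k=0: u−w=-2.926000, u+w=8.110000; √(b/2)=0.738241, √(2b)=1.476482; F=0.738241×(-2.926)=-2.160094, v=8.110000/1.476482=5.492785
k=1: u−w=-58.936000, u+w=-0.956000; √(b/2)=0.738241, √(2b)=1.476482; F=0.738241×(-58.936)=-43.508981, v=-0.956000/1.476482=-0.647485
k=2: u−w=-6.743000, u+w=-28.971000; √(b/2)=0.738241, √(2b)=1.476482; F=0.738241×(-6.743)=-4.977960, v=-28.971000/1.476482=-19.621637
k=3: u−w=-6.867000, u+w=41.801000; √(b/2)=0.738241, √(2b)=1.476482; F=0.738241×(-6.867)=-5.069502, v=41.801000/1.476482=28.311210
k=4: u−w=6.525000, u+w=15.853000; √(b/2)=0.738241, √(2b)=1.476482; F=0.738241×6.525=4.817024, v=15.853000/1.476482=10.737006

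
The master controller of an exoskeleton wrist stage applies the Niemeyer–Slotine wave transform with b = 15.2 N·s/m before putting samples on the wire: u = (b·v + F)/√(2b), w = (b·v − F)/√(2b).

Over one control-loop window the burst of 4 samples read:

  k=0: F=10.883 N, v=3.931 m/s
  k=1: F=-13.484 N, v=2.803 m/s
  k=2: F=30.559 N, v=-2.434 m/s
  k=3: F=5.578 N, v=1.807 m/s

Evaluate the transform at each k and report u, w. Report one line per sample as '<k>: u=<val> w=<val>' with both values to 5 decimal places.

0: u=12.81086 w=8.86318
1: u=5.28176 w=10.17292
2: u=-1.16762 w=-12.25253
3: u=5.99323 w=3.96988

k=0: b·v=15.2×3.931=59.75120; √(2b)=5.51362; u=(59.75120+10.883)/5.51362=12.81086, w=(59.75120−10.883)/5.51362=8.86318
k=1: b·v=15.2×2.803=42.60560; √(2b)=5.51362; u=(42.60560+(-13.484))/5.51362=5.28176, w=(42.60560−(-13.484))/5.51362=10.17292
k=2: b·v=15.2×(-2.434)=-36.99680; √(2b)=5.51362; u=(-36.99680+30.559)/5.51362=-1.16762, w=(-36.99680−30.559)/5.51362=-12.25253
k=3: b·v=15.2×1.807=27.46640; √(2b)=5.51362; u=(27.46640+5.578)/5.51362=5.99323, w=(27.46640−5.578)/5.51362=3.96988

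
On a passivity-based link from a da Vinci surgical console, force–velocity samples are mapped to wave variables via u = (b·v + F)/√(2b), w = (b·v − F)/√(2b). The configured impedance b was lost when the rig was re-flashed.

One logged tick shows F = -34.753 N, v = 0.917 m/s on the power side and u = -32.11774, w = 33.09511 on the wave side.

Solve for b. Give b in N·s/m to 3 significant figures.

u + w = 0.97737;  u + w = √(2b)·v, so √(2b) = 0.97737/0.917 = 1.06583.
b = (√(2b))²/2 = 1.13600/2 = 0.56800.
(Check via u − w = 2F/√(2b): u − w = -65.21285, 2F/√(2b) = -65.21277.)

b = 0.568 N·s/m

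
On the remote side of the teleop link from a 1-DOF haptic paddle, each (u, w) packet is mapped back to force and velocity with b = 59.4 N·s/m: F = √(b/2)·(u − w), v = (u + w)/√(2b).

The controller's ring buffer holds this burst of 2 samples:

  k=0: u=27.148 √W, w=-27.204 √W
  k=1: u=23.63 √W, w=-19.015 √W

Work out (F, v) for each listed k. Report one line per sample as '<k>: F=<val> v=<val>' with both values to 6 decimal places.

0: F=296.205934 v=-0.005138
1: F=232.405469 v=0.423412

k=0: u−w=54.352000, u+w=-0.056000; √(b/2)=5.449771, √(2b)=10.899541; F=5.449771×54.352=296.205934, v=-0.056000/10.899541=-0.005138
k=1: u−w=42.645000, u+w=4.615000; √(b/2)=5.449771, √(2b)=10.899541; F=5.449771×42.645=232.405469, v=4.615000/10.899541=0.423412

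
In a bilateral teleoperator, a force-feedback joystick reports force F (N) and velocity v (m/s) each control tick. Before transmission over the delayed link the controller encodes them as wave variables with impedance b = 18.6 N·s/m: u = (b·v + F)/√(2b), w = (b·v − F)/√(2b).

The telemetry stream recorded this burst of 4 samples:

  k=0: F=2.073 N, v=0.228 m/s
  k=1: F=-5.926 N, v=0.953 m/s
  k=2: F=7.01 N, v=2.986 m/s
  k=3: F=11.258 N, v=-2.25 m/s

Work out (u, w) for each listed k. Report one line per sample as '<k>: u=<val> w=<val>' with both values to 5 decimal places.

0: u=1.03519 w=0.35542
1: u=1.93465 w=3.87787
2: u=10.25541 w=7.95674
3: u=-5.01576 w=-8.70740

k=0: b·v=18.6×0.228=4.24080; √(2b)=6.09918; u=(4.24080+2.073)/6.09918=1.03519, w=(4.24080−2.073)/6.09918=0.35542
k=1: b·v=18.6×0.953=17.72580; √(2b)=6.09918; u=(17.72580+(-5.926))/6.09918=1.93465, w=(17.72580−(-5.926))/6.09918=3.87787
k=2: b·v=18.6×2.986=55.53960; √(2b)=6.09918; u=(55.53960+7.01)/6.09918=10.25541, w=(55.53960−7.01)/6.09918=7.95674
k=3: b·v=18.6×(-2.25)=-41.85000; √(2b)=6.09918; u=(-41.85000+11.258)/6.09918=-5.01576, w=(-41.85000−11.258)/6.09918=-8.70740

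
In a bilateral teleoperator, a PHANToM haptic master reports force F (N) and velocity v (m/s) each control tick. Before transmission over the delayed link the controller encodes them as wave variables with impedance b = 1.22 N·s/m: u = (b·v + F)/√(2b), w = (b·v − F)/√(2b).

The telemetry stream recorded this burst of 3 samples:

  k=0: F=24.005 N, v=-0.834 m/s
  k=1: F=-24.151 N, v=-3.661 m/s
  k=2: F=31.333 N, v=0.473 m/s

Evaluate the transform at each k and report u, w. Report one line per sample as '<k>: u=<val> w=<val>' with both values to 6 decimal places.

0: u=14.716252 w=-16.019001
1: u=-18.320426 w=12.601761
2: u=20.428323 w=-19.689473

k=0: b·v=1.22×(-0.834)=-1.017480; √(2b)=1.562050; u=(-1.017480+24.005)/1.562050=14.716252, w=(-1.017480−24.005)/1.562050=-16.019001
k=1: b·v=1.22×(-3.661)=-4.466420; √(2b)=1.562050; u=(-4.466420+(-24.151))/1.562050=-18.320426, w=(-4.466420−(-24.151))/1.562050=12.601761
k=2: b·v=1.22×0.473=0.577060; √(2b)=1.562050; u=(0.577060+31.333)/1.562050=20.428323, w=(0.577060−31.333)/1.562050=-19.689473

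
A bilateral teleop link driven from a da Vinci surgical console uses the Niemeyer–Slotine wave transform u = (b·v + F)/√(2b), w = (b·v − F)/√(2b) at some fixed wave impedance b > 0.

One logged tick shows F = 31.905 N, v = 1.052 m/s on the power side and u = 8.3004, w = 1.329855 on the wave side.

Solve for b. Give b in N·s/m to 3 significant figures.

b = 41.9 N·s/m

u + w = 9.630255;  u + w = √(2b)·v, so √(2b) = 9.630255/1.052 = 9.154235.
b = (√(2b))²/2 = 83.800015/2 = 41.900007.
(Check via u − w = 2F/√(2b): u − w = 6.970545, 2F/√(2b) = 6.970544.)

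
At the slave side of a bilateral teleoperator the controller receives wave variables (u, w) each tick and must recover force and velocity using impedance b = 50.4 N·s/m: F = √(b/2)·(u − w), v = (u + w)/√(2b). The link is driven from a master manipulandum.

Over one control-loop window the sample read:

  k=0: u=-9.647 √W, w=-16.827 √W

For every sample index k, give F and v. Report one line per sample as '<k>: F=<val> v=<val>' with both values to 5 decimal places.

k=0: u−w=7.18000, u+w=-26.47400; √(b/2)=5.01996, √(2b)=10.03992; F=5.01996×7.18=36.04331, v=-26.47400/10.03992=-2.63687

0: F=36.04331 v=-2.63687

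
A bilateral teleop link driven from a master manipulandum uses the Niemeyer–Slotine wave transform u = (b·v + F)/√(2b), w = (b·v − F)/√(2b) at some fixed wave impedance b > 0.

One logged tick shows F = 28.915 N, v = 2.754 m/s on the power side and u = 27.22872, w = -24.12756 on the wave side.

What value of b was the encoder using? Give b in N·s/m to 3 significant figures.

u + w = 3.1012;  u + w = √(2b)·v, so √(2b) = 3.1012/2.754 = 1.1261.
b = (√(2b))²/2 = 1.2680/2 = 0.6340.
(Check via u − w = 2F/√(2b): u − w = 51.3563, 2F/√(2b) = 51.3562.)

b = 0.634 N·s/m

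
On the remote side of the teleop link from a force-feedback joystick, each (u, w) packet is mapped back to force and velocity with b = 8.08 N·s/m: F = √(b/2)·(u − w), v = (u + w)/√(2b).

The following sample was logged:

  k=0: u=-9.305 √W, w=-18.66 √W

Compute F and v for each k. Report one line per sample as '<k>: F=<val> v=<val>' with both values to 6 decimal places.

k=0: u−w=9.355000, u+w=-27.965000; √(b/2)=2.009975, √(2b)=4.019950; F=2.009975×9.355=18.803317, v=-27.965000/4.019950=-6.956554

0: F=18.803317 v=-6.956554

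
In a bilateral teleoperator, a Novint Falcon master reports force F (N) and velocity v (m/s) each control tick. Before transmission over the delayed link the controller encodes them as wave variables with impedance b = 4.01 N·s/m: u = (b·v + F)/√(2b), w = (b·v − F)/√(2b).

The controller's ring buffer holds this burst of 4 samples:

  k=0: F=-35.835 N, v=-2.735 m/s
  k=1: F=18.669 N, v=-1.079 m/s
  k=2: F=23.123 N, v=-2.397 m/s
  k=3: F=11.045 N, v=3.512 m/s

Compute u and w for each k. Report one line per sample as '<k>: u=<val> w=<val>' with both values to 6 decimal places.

k=0: b·v=4.01×(-2.735)=-10.967350; √(2b)=2.831960; u=(-10.967350+(-35.835))/2.831960=-16.526484, w=(-10.967350−(-35.835))/2.831960=8.781072
k=1: b·v=4.01×(-1.079)=-4.326790; √(2b)=2.831960; u=(-4.326790+18.669)/2.831960=5.064410, w=(-4.326790−18.669)/2.831960=-8.120096
k=2: b·v=4.01×(-2.397)=-9.611970; √(2b)=2.831960; u=(-9.611970+23.123)/2.831960=4.770911, w=(-9.611970−23.123)/2.831960=-11.559120
k=3: b·v=4.01×3.512=14.083120; √(2b)=2.831960; u=(14.083120+11.045)/2.831960=8.873048, w=(14.083120−11.045)/2.831960=1.072797

0: u=-16.526484 w=8.781072
1: u=5.064410 w=-8.120096
2: u=4.770911 w=-11.559120
3: u=8.873048 w=1.072797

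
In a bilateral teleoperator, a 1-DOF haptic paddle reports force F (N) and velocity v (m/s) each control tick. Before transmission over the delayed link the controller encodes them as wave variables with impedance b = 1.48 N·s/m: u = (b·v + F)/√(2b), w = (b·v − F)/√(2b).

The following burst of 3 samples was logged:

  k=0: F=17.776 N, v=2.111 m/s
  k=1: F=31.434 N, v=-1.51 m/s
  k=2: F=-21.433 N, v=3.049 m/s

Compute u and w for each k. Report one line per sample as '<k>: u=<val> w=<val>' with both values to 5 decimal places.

0: u=12.14804 w=-8.51614
1: u=16.97169 w=-19.56959
2: u=-9.83483 w=15.08053

k=0: b·v=1.48×2.111=3.12428; √(2b)=1.72047; u=(3.12428+17.776)/1.72047=12.14804, w=(3.12428−17.776)/1.72047=-8.51614
k=1: b·v=1.48×(-1.51)=-2.23480; √(2b)=1.72047; u=(-2.23480+31.434)/1.72047=16.97169, w=(-2.23480−31.434)/1.72047=-19.56959
k=2: b·v=1.48×3.049=4.51252; √(2b)=1.72047; u=(4.51252+(-21.433))/1.72047=-9.83483, w=(4.51252−(-21.433))/1.72047=15.08053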